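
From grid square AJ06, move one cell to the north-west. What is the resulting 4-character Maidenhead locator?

Longitude square 0; −1 → -1, wraps to 9, carry into field.
Longitude field A = 0; −1 → -1, wraps to 17 = R, wrapping around the antimeridian.
Latitude square 6; +1 → 7.

RJ97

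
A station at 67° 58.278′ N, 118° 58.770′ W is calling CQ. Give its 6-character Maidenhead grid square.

DP07mx

Offset from 180°W / 90°S: lon 61.0205°, lat 157.9713°.
Field: lon ⌊61.0205/20⌋ = 3 → D; lat ⌊157.9713/10⌋ = 15 → P.
Square: lon ⌊1.0205/2⌋ = 0; lat ⌊7.9713/1⌋ = 7.
Subsquare: lon ⌊1.0205/0.0833333⌋ = 12 → m; lat ⌊0.9713/0.0416667⌋ = 23 → x.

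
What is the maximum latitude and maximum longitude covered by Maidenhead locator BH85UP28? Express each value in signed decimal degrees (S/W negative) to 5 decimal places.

Field B=1, H=7: +1·20° lon, +7·10° lat → SW at lon -160°, lat -20°.
Square 8, 5: +8·2° lon, +5·1° lat → SW at lon -144°, lat -15°.
Subsquare u=20, p=15: +20·0.0833333° lon, +15·0.0416667° lat → SW at lon -142.333°, lat -14.375°.
Extended square 2, 8: +2·0.00833333° lon, +8·0.00416667° lat → SW at lon -142.317°, lat -14.3417°.
Cell spans 0.00833333° lon × 0.00416667° lat. NE corner is SW corner plus one full cell.
latitude -14.33750, longitude -142.30833.

-14.33750, -142.30833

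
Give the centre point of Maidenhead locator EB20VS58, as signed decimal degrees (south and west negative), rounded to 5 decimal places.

-79.21458, -94.20417

Field E=4, B=1: +4·20° lon, +1·10° lat → SW at lon -100°, lat -80°.
Square 2, 0: +2·2° lon, +0·1° lat → SW at lon -96°, lat -80°.
Subsquare v=21, s=18: +21·0.0833333° lon, +18·0.0416667° lat → SW at lon -94.25°, lat -79.25°.
Extended square 5, 8: +5·0.00833333° lon, +8·0.00416667° lat → SW at lon -94.2083°, lat -79.2167°.
Cell spans 0.00833333° lon × 0.00416667° lat. Centre is SW corner plus half of each.
latitude -79.21458, longitude -94.20417.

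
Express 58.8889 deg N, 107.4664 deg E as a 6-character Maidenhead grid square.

Offset from 180°W / 90°S: lon 287.4664°, lat 148.8889°.
Field: 287.4664/20 → 14 → O, 148.8889/10 → 14 → O; chars OO.
Square: 7.4664/2 → 3, 8.8889/1 → 8; chars 38.
Subsquare: 1.4664/0.0833333 → 17 → r, 0.8889/0.0416667 → 21 → v; chars rv.

OO38rv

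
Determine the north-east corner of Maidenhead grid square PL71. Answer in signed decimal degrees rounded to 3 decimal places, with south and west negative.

22.000, 136.000

Field P=15, L=11: +15·20° lon, +11·10° lat → SW at lon 120°, lat 20°.
Square 7, 1: +7·2° lon, +1·1° lat → SW at lon 134°, lat 21°.
Cell spans 2° lon × 1° lat. NE corner is SW corner plus one full cell.
latitude 22.000, longitude 136.000.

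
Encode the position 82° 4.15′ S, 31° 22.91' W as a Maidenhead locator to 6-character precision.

Add 180° to longitude and 90° to latitude: 148.6182, 7.9308.
Field: 148.6182/20 → 7 → H, 7.9308/10 → 0 → A; chars HA.
Square: 8.6182/2 → 4, 7.9308/1 → 7; chars 47.
Subsquare: 0.6182/0.0833333 → 7 → h, 0.9308/0.0416667 → 22 → w; chars hw.

HA47hw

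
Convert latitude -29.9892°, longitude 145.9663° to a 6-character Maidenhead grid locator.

QG20xa

Add 180° to longitude and 90° to latitude: 325.9663, 60.0108.
Field: 325.9663/20 → 16 → Q, 60.0108/10 → 6 → G; chars QG.
Square: 5.9663/2 → 2, 0.0108/1 → 0; chars 20.
Subsquare: 1.9663/0.0833333 → 23 → x, 0.0108/0.0416667 → 0 → a; chars xa.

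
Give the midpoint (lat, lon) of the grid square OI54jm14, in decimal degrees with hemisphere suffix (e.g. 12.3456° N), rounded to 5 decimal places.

Field O=14, I=8: +14·20° lon, +8·10° lat → SW at lon 100°, lat -10°.
Square 5, 4: +5·2° lon, +4·1° lat → SW at lon 110°, lat -6°.
Subsquare j=9, m=12: +9·0.0833333° lon, +12·0.0416667° lat → SW at lon 110.75°, lat -5.5°.
Extended square 1, 4: +1·0.00833333° lon, +4·0.00416667° lat → SW at lon 110.758°, lat -5.48333°.
Cell spans 0.00833333° lon × 0.00416667° lat. Centre is SW corner plus half of each.
latitude 5.48125° S, longitude 110.76250° E.

5.48125° S, 110.76250° E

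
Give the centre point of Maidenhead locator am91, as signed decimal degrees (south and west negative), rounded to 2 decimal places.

31.50, -161.00

Field A=0, M=12: +0·20° lon, +12·10° lat → SW at lon -180°, lat 30°.
Square 9, 1: +9·2° lon, +1·1° lat → SW at lon -162°, lat 31°.
Cell spans 2° lon × 1° lat. Centre is SW corner plus half of each.
latitude 31.50, longitude -161.00.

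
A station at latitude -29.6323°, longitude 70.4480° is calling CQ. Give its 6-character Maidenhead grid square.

MG50fi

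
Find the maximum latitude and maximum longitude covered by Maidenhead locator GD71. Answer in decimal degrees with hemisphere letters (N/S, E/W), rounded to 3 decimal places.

Field G=6, D=3: +6·20° lon, +3·10° lat → SW at lon -60°, lat -60°.
Square 7, 1: +7·2° lon, +1·1° lat → SW at lon -46°, lat -59°.
Cell spans 2° lon × 1° lat. NE corner is SW corner plus one full cell.
latitude 58.000° S, longitude 44.000° W.

58.000° S, 44.000° W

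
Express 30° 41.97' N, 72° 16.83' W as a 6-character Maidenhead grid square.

Offset from 180°W / 90°S: lon 107.7195°, lat 120.6995°.
Field: lon ⌊107.7195/20⌋ = 5 → F; lat ⌊120.6995/10⌋ = 12 → M.
Square: lon ⌊7.7195/2⌋ = 3; lat ⌊0.6995/1⌋ = 0.
Subsquare: lon ⌊1.7195/0.0833333⌋ = 20 → u; lat ⌊0.6995/0.0416667⌋ = 16 → q.

FM30uq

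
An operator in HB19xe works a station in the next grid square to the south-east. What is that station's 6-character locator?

Longitude subsquare x = 23; +1 → 24, wraps to 0 = a, carry into square.
Longitude square 1; +1 → 2.
Latitude subsquare e = 4; −1 → 3 = d.

HB29ad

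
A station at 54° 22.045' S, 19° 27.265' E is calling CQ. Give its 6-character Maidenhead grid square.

JD95rp

Shift to the Maidenhead origin (180°W, 90°S): lon 199.4544, lat 35.6326.
Field: lon ⌊199.4544/20⌋ = 9 → J; lat ⌊35.6326/10⌋ = 3 → D.
Square: lon ⌊19.4544/2⌋ = 9; lat ⌊5.6326/1⌋ = 5.
Subsquare: lon ⌊1.4544/0.0833333⌋ = 17 → r; lat ⌊0.6326/0.0416667⌋ = 15 → p.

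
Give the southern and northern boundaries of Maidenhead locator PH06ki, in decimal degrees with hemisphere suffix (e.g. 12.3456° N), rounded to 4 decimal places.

Field P=15, H=7: +15·20° lon, +7·10° lat → SW at lon 120°, lat -20°.
Square 0, 6: +0·2° lon, +6·1° lat → SW at lon 120°, lat -14°.
Subsquare k=10, i=8: +10·0.0833333° lon, +8·0.0416667° lat → SW at lon 120.833°, lat -13.6667°.
Cell spans 0.0833333° lon × 0.0416667° lat.
south 13.6667° S, north 13.6250° S.

13.6667° S, 13.6250° S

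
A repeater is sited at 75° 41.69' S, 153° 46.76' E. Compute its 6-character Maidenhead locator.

QB64vh

Offset from 180°W / 90°S: lon 333.7793°, lat 14.3052°.
Field: 333.7793/20 → 16 → Q, 14.3052/10 → 1 → B; chars QB.
Square: 13.7793/2 → 6, 4.3052/1 → 4; chars 64.
Subsquare: 1.7793/0.0833333 → 21 → v, 0.3052/0.0416667 → 7 → h; chars vh.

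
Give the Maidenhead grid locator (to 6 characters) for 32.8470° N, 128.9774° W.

CM52mu

Offset from 180°W / 90°S: lon 51.0226°, lat 122.8470°.
Field (20°×10°, letters A–R): lon ⌊51.0226/20⌋ = 2 → C; lat ⌊122.8470/10⌋ = 12 → M.
Square (2°×1°, digits 0–9): lon ⌊11.0226/2⌋ = 5; lat ⌊2.8470/1⌋ = 2.
Subsquare (5′×2.5′, letters a–x): lon ⌊1.0226/0.0833333⌋ = 12 → m; lat ⌊0.8470/0.0416667⌋ = 20 → u.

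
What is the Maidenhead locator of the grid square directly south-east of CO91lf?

Longitude subsquare l = 11; +1 → 12 = m.
Latitude subsquare f = 5; −1 → 4 = e.

CO91me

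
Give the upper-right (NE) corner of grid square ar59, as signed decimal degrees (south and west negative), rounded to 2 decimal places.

Field A=0, R=17: +0·20° lon, +17·10° lat → SW at lon -180°, lat 80°.
Square 5, 9: +5·2° lon, +9·1° lat → SW at lon -170°, lat 89°.
Cell spans 2° lon × 1° lat. NE corner is SW corner plus one full cell.
latitude 90.00, longitude -168.00.

90.00, -168.00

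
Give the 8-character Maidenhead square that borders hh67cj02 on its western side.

Longitude extended square 0; −1 → -1, wraps to 9, carry into subsquare.
Longitude subsquare c = 2; −1 → 1 = b.
The latitude characters are unchanged.

HH67bj92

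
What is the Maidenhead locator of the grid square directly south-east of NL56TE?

NL56ud

Longitude subsquare t = 19; +1 → 20 = u.
Latitude subsquare e = 4; −1 → 3 = d.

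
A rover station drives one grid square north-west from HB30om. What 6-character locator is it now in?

HB30nn

Longitude subsquare o = 14; −1 → 13 = n.
Latitude subsquare m = 12; +1 → 13 = n.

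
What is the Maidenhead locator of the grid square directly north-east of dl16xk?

DL26al

Longitude subsquare x = 23; +1 → 24, wraps to 0 = a, carry into square.
Longitude square 1; +1 → 2.
Latitude subsquare k = 10; +1 → 11 = l.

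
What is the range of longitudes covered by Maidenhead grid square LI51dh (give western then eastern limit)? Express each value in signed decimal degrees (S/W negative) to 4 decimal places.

50.2500, 50.3333

Field L=11, I=8: +11·20° lon, +8·10° lat → SW at lon 40°, lat -10°.
Square 5, 1: +5·2° lon, +1·1° lat → SW at lon 50°, lat -9°.
Subsquare d=3, h=7: +3·0.0833333° lon, +7·0.0416667° lat → SW at lon 50.25°, lat -8.70833°.
Cell spans 0.0833333° lon × 0.0416667° lat.
west 50.2500, east 50.3333.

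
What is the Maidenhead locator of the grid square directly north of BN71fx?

Latitude subsquare x = 23; +1 → 24, wraps to 0 = a, carry into square.
Latitude square 1; +1 → 2.
The longitude characters are unchanged.

BN72fa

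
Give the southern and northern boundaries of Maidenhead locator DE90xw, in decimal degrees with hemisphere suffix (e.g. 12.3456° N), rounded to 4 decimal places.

49.0833° S, 49.0417° S

Field D=3, E=4: +3·20° lon, +4·10° lat → SW at lon -120°, lat -50°.
Square 9, 0: +9·2° lon, +0·1° lat → SW at lon -102°, lat -50°.
Subsquare x=23, w=22: +23·0.0833333° lon, +22·0.0416667° lat → SW at lon -100.083°, lat -49.0833°.
Cell spans 0.0833333° lon × 0.0416667° lat.
south 49.0833° S, north 49.0417° S.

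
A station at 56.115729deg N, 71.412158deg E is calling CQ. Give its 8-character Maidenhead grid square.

Add 180° to longitude and 90° to latitude: 251.41216, 146.11573.
Field: lon ⌊251.41216/20⌋ = 12 → M; lat ⌊146.11573/10⌋ = 14 → O.
Square: lon ⌊11.41216/2⌋ = 5; lat ⌊6.11573/1⌋ = 6.
Subsquare: lon ⌊1.41216/0.0833333⌋ = 16 → q; lat ⌊0.11573/0.0416667⌋ = 2 → c.
Extended square: lon ⌊0.07882/0.00833333⌋ = 9; lat ⌊0.03240/0.00416667⌋ = 7.

MO56qc97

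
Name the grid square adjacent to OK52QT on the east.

OK52rt

Longitude subsquare q = 16; +1 → 17 = r.
The latitude characters are unchanged.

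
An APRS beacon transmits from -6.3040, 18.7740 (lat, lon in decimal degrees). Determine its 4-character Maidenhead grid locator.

Offset from 180°W / 90°S: lon 198.77°, lat 83.70°.
Field: lon ⌊198.77/20⌋ = 9 → J; lat ⌊83.70/10⌋ = 8 → I.
Square: lon ⌊18.77/2⌋ = 9; lat ⌊3.70/1⌋ = 3.

JI93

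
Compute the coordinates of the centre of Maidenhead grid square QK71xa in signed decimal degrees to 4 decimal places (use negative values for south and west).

11.0208, 155.9583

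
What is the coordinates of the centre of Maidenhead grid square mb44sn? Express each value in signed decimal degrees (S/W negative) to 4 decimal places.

-75.4375, 69.5417

Field M=12, B=1: +12·20° lon, +1·10° lat → SW at lon 60°, lat -80°.
Square 4, 4: +4·2° lon, +4·1° lat → SW at lon 68°, lat -76°.
Subsquare s=18, n=13: +18·0.0833333° lon, +13·0.0416667° lat → SW at lon 69.5°, lat -75.4583°.
Cell spans 0.0833333° lon × 0.0416667° lat. Centre is SW corner plus half of each.
latitude -75.4375, longitude 69.5417.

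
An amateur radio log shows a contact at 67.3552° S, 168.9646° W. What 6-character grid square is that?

AC52mp

Shift to the Maidenhead origin (180°W, 90°S): lon 11.0354, lat 22.6448.
Field: 11.0354/20 → 0 → A, 22.6448/10 → 2 → C; chars AC.
Square: 11.0354/2 → 5, 2.6448/1 → 2; chars 52.
Subsquare: 1.0354/0.0833333 → 12 → m, 0.6448/0.0416667 → 15 → p; chars mp.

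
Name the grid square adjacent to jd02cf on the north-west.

Longitude subsquare c = 2; −1 → 1 = b.
Latitude subsquare f = 5; +1 → 6 = g.

JD02bg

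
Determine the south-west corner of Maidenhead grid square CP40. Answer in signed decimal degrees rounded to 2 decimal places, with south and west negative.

60.00, -132.00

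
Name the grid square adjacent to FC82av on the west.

Longitude subsquare a = 0; −1 → -1, wraps to 23 = x, carry into square.
Longitude square 8; −1 → 7.
The latitude characters are unchanged.

FC72xv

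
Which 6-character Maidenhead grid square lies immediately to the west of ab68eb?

AB68db

Longitude subsquare e = 4; −1 → 3 = d.
The latitude characters are unchanged.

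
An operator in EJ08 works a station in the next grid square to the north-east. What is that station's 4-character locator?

EJ19

Longitude square 0; +1 → 1.
Latitude square 8; +1 → 9.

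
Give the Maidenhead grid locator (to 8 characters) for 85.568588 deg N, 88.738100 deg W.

ER55pn16

Add 180° to longitude and 90° to latitude: 91.26190, 175.56859.
Field: 91.26190/20 → 4 → E, 175.56859/10 → 17 → R; chars ER.
Square: 11.26190/2 → 5, 5.56859/1 → 5; chars 55.
Subsquare: 1.26190/0.0833333 → 15 → p, 0.56859/0.0416667 → 13 → n; chars pn.
Extended square: 0.01190/0.00833333 → 1, 0.02692/0.00416667 → 6; chars 16.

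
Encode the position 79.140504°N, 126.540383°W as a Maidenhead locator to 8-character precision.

Offset from 180°W / 90°S: lon 53.45962°, lat 169.14050°.
Field: 53.45962/20 → 2 → C, 169.14050/10 → 16 → Q; chars CQ.
Square: 13.45962/2 → 6, 9.14050/1 → 9; chars 69.
Subsquare: 1.45962/0.0833333 → 17 → r, 0.14050/0.0416667 → 3 → d; chars rd.
Extended square: 0.04295/0.00833333 → 5, 0.01550/0.00416667 → 3; chars 53.

CQ69rd53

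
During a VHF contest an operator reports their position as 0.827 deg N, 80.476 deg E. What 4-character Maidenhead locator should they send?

NJ00

Offset from 180°W / 90°S: lon 260.48°, lat 90.83°.
Field: 260.48/20 → 13 → N, 90.83/10 → 9 → J; chars NJ.
Square: 0.48/2 → 0, 0.83/1 → 0; chars 00.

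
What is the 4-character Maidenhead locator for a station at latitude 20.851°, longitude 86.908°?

Shift to the Maidenhead origin (180°W, 90°S): lon 266.91, lat 110.85.
Field (20°×10°, letters A–R): 266.91/20 → 13 → N, 110.85/10 → 11 → L; chars NL.
Square (2°×1°, digits 0–9): 6.91/2 → 3, 0.85/1 → 0; chars 30.

NL30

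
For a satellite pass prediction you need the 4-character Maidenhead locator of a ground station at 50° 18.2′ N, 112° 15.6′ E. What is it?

OO60

Offset from 180°W / 90°S: lon 292.26°, lat 140.30°.
Field: lon ⌊292.26/20⌋ = 14 → O; lat ⌊140.30/10⌋ = 14 → O.
Square: lon ⌊12.26/2⌋ = 6; lat ⌊0.30/1⌋ = 0.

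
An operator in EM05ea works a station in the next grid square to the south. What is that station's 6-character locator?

Latitude subsquare a = 0; −1 → -1, wraps to 23 = x, carry into square.
Latitude square 5; −1 → 4.
The longitude characters are unchanged.

EM04ex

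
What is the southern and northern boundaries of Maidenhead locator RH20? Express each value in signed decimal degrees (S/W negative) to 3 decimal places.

-20.000, -19.000

Field R=17, H=7: +17·20° lon, +7·10° lat → SW at lon 160°, lat -20°.
Square 2, 0: +2·2° lon, +0·1° lat → SW at lon 164°, lat -20°.
Cell spans 2° lon × 1° lat.
south -20.000, north -19.000.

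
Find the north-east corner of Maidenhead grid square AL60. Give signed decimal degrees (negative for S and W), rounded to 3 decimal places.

21.000, -166.000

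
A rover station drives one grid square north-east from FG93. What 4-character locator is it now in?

Longitude square 9; +1 → 10, wraps to 0, carry into field.
Longitude field F = 5; +1 → 6 = G.
Latitude square 3; +1 → 4.

GG04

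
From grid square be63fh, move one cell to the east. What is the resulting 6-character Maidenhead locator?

Longitude subsquare f = 5; +1 → 6 = g.
The latitude characters are unchanged.

BE63gh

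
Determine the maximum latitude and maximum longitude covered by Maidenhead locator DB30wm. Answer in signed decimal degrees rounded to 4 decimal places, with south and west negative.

Field D=3, B=1: +3·20° lon, +1·10° lat → SW at lon -120°, lat -80°.
Square 3, 0: +3·2° lon, +0·1° lat → SW at lon -114°, lat -80°.
Subsquare w=22, m=12: +22·0.0833333° lon, +12·0.0416667° lat → SW at lon -112.167°, lat -79.5°.
Cell spans 0.0833333° lon × 0.0416667° lat. NE corner is SW corner plus one full cell.
latitude -79.4583, longitude -112.0833.

-79.4583, -112.0833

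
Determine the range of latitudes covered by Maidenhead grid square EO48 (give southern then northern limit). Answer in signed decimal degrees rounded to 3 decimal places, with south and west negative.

58.000, 59.000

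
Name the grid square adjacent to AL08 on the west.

RL98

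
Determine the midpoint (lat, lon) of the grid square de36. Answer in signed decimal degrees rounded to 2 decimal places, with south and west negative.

Field D=3, E=4: +3·20° lon, +4·10° lat → SW at lon -120°, lat -50°.
Square 3, 6: +3·2° lon, +6·1° lat → SW at lon -114°, lat -44°.
Cell spans 2° lon × 1° lat. Centre is SW corner plus half of each.
latitude -43.50, longitude -113.00.

-43.50, -113.00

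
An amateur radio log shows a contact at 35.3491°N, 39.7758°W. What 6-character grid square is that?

Add 180° to longitude and 90° to latitude: 140.2242, 125.3491.
Field: lon ⌊140.2242/20⌋ = 7 → H; lat ⌊125.3491/10⌋ = 12 → M.
Square: lon ⌊0.2242/2⌋ = 0; lat ⌊5.3491/1⌋ = 5.
Subsquare: lon ⌊0.2242/0.0833333⌋ = 2 → c; lat ⌊0.3491/0.0416667⌋ = 8 → i.

HM05ci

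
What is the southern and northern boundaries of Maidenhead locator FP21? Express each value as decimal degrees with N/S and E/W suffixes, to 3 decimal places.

61.000° N, 62.000° N

Field F=5, P=15: +5·20° lon, +15·10° lat → SW at lon -80°, lat 60°.
Square 2, 1: +2·2° lon, +1·1° lat → SW at lon -76°, lat 61°.
Cell spans 2° lon × 1° lat.
south 61.000° N, north 62.000° N.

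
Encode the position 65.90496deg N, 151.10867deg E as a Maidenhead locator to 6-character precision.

Offset from 180°W / 90°S: lon 331.1087°, lat 155.9050°.
Field: lon ⌊331.1087/20⌋ = 16 → Q; lat ⌊155.9050/10⌋ = 15 → P.
Square: lon ⌊11.1087/2⌋ = 5; lat ⌊5.9050/1⌋ = 5.
Subsquare: lon ⌊1.1087/0.0833333⌋ = 13 → n; lat ⌊0.9050/0.0416667⌋ = 21 → v.

QP55nv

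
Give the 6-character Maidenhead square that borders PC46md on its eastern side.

PC46nd

Longitude subsquare m = 12; +1 → 13 = n.
The latitude characters are unchanged.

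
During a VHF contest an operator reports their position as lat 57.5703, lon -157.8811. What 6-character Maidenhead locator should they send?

Offset from 180°W / 90°S: lon 22.1189°, lat 147.5703°.
Field (20°×10°, letters A–R): 22.1189/20 → 1 → B, 147.5703/10 → 14 → O; chars BO.
Square (2°×1°, digits 0–9): 2.1189/2 → 1, 7.5703/1 → 7; chars 17.
Subsquare (5′×2.5′, letters a–x): 0.1189/0.0833333 → 1 → b, 0.5703/0.0416667 → 13 → n; chars bn.

BO17bn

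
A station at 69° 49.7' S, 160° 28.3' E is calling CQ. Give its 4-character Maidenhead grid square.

Shift to the Maidenhead origin (180°W, 90°S): lon 340.47, lat 20.17.
Field (20°×10°, letters A–R): 340.47/20 → 17 → R, 20.17/10 → 2 → C; chars RC.
Square (2°×1°, digits 0–9): 0.47/2 → 0, 0.17/1 → 0; chars 00.

RC00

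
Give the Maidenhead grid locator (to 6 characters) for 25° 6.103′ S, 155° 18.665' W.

BG24iv

Add 180° to longitude and 90° to latitude: 24.6889, 64.8983.
Field: lon ⌊24.6889/20⌋ = 1 → B; lat ⌊64.8983/10⌋ = 6 → G.
Square: lon ⌊4.6889/2⌋ = 2; lat ⌊4.8983/1⌋ = 4.
Subsquare: lon ⌊0.6889/0.0833333⌋ = 8 → i; lat ⌊0.8983/0.0416667⌋ = 21 → v.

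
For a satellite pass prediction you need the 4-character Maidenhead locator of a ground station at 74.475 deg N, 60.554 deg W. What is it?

Shift to the Maidenhead origin (180°W, 90°S): lon 119.45, lat 164.47.
Field: 119.45/20 → 5 → F, 164.47/10 → 16 → Q; chars FQ.
Square: 19.45/2 → 9, 4.47/1 → 4; chars 94.

FQ94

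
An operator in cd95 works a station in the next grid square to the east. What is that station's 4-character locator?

DD05

Longitude square 9; +1 → 10, wraps to 0, carry into field.
Longitude field C = 2; +1 → 3 = D.
The latitude characters are unchanged.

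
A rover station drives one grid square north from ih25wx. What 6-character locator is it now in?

Latitude subsquare x = 23; +1 → 24, wraps to 0 = a, carry into square.
Latitude square 5; +1 → 6.
The longitude characters are unchanged.

IH26wa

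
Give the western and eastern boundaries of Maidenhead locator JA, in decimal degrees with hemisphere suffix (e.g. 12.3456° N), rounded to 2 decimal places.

Field J=9, A=0: +9·20° lon, +0·10° lat → SW at lon 0°, lat -90°.
Cell spans 20° lon × 10° lat.
west 0.00° E, east 20.00° E.

0.00° E, 20.00° E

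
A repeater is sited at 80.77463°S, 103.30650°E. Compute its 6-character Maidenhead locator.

OA19pf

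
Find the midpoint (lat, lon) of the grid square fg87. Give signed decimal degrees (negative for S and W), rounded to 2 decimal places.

Field F=5, G=6: +5·20° lon, +6·10° lat → SW at lon -80°, lat -30°.
Square 8, 7: +8·2° lon, +7·1° lat → SW at lon -64°, lat -23°.
Cell spans 2° lon × 1° lat. Centre is SW corner plus half of each.
latitude -22.50, longitude -63.00.

-22.50, -63.00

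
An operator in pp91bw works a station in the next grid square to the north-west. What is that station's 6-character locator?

Longitude subsquare b = 1; −1 → 0 = a.
Latitude subsquare w = 22; +1 → 23 = x.

PP91ax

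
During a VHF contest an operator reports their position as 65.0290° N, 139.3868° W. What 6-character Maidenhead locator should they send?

CP05ha

Shift to the Maidenhead origin (180°W, 90°S): lon 40.6132, lat 155.0290.
Field (20°×10°, letters A–R): 40.6132/20 → 2 → C, 155.0290/10 → 15 → P; chars CP.
Square (2°×1°, digits 0–9): 0.6132/2 → 0, 5.0290/1 → 5; chars 05.
Subsquare (5′×2.5′, letters a–x): 0.6132/0.0833333 → 7 → h, 0.0290/0.0416667 → 0 → a; chars ha.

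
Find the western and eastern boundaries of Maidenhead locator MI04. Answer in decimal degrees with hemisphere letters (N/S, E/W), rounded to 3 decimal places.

Field M=12, I=8: +12·20° lon, +8·10° lat → SW at lon 60°, lat -10°.
Square 0, 4: +0·2° lon, +4·1° lat → SW at lon 60°, lat -6°.
Cell spans 2° lon × 1° lat.
west 60.000° E, east 62.000° E.

60.000° E, 62.000° E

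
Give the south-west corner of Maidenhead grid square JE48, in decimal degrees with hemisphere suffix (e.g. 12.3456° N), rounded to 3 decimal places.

Field J=9, E=4: +9·20° lon, +4·10° lat → SW at lon 0°, lat -50°.
Square 4, 8: +4·2° lon, +8·1° lat → SW at lon 8°, lat -42°.
latitude 42.000° S, longitude 8.000° E.

42.000° S, 8.000° E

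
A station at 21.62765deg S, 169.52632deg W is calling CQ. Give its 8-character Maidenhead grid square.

AG58fi69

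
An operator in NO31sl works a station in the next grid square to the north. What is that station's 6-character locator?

NO31sm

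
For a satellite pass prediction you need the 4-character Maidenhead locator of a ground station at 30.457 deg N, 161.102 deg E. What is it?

RM00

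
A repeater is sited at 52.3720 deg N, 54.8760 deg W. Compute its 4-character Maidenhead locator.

GO22

Offset from 180°W / 90°S: lon 125.12°, lat 142.37°.
Field (20°×10°, letters A–R): lon ⌊125.12/20⌋ = 6 → G; lat ⌊142.37/10⌋ = 14 → O.
Square (2°×1°, digits 0–9): lon ⌊5.12/2⌋ = 2; lat ⌊2.37/1⌋ = 2.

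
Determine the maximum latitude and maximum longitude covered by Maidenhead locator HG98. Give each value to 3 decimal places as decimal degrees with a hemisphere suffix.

Field H=7, G=6: +7·20° lon, +6·10° lat → SW at lon -40°, lat -30°.
Square 9, 8: +9·2° lon, +8·1° lat → SW at lon -22°, lat -22°.
Cell spans 2° lon × 1° lat. NE corner is SW corner plus one full cell.
latitude 21.000° S, longitude 20.000° W.

21.000° S, 20.000° W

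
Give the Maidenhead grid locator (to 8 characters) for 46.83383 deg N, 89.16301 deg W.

EN56ku00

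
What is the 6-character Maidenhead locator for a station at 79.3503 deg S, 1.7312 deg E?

JB00up

Shift to the Maidenhead origin (180°W, 90°S): lon 181.7312, lat 10.6497.
Field: lon ⌊181.7312/20⌋ = 9 → J; lat ⌊10.6497/10⌋ = 1 → B.
Square: lon ⌊1.7312/2⌋ = 0; lat ⌊0.6497/1⌋ = 0.
Subsquare: lon ⌊1.7312/0.0833333⌋ = 20 → u; lat ⌊0.6497/0.0416667⌋ = 15 → p.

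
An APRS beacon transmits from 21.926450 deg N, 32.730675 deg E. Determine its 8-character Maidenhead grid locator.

Offset from 180°W / 90°S: lon 212.73067°, lat 111.92645°.
Field: 212.73067/20 → 10 → K, 111.92645/10 → 11 → L; chars KL.
Square: 12.73067/2 → 6, 1.92645/1 → 1; chars 61.
Subsquare: 0.73067/0.0833333 → 8 → i, 0.92645/0.0416667 → 22 → w; chars iw.
Extended square: 0.06401/0.00833333 → 7, 0.00978/0.00416667 → 2; chars 72.

KL61iw72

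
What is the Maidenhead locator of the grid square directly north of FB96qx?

Latitude subsquare x = 23; +1 → 24, wraps to 0 = a, carry into square.
Latitude square 6; +1 → 7.
The longitude characters are unchanged.

FB97qa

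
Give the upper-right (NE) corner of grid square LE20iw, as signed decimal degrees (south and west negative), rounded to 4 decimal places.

-49.0417, 44.7500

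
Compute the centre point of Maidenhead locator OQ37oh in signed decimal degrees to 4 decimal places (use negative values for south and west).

77.3125, 107.2083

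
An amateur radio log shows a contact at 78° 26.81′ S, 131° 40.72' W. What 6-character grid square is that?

Add 180° to longitude and 90° to latitude: 48.3213, 11.5532.
Field: 48.3213/20 → 2 → C, 11.5532/10 → 1 → B; chars CB.
Square: 8.3213/2 → 4, 1.5532/1 → 1; chars 41.
Subsquare: 0.3213/0.0833333 → 3 → d, 0.5532/0.0416667 → 13 → n; chars dn.

CB41dn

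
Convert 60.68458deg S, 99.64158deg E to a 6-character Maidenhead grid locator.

NC99th

Add 180° to longitude and 90° to latitude: 279.6416, 29.3154.
Field: lon ⌊279.6416/20⌋ = 13 → N; lat ⌊29.3154/10⌋ = 2 → C.
Square: lon ⌊19.6416/2⌋ = 9; lat ⌊9.3154/1⌋ = 9.
Subsquare: lon ⌊1.6416/0.0833333⌋ = 19 → t; lat ⌊0.3154/0.0416667⌋ = 7 → h.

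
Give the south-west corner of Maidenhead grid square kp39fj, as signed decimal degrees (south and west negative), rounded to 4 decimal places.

Field K=10, P=15: +10·20° lon, +15·10° lat → SW at lon 20°, lat 60°.
Square 3, 9: +3·2° lon, +9·1° lat → SW at lon 26°, lat 69°.
Subsquare f=5, j=9: +5·0.0833333° lon, +9·0.0416667° lat → SW at lon 26.4167°, lat 69.375°.
latitude 69.3750, longitude 26.4167.

69.3750, 26.4167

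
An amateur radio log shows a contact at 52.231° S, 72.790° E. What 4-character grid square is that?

MD67

Shift to the Maidenhead origin (180°W, 90°S): lon 252.79, lat 37.77.
Field: lon ⌊252.79/20⌋ = 12 → M; lat ⌊37.77/10⌋ = 3 → D.
Square: lon ⌊12.79/2⌋ = 6; lat ⌊7.77/1⌋ = 7.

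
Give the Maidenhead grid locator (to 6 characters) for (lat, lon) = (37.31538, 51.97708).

LM57xh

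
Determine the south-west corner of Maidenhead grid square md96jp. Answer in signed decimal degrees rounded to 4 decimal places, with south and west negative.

Field M=12, D=3: +12·20° lon, +3·10° lat → SW at lon 60°, lat -60°.
Square 9, 6: +9·2° lon, +6·1° lat → SW at lon 78°, lat -54°.
Subsquare j=9, p=15: +9·0.0833333° lon, +15·0.0416667° lat → SW at lon 78.75°, lat -53.375°.
latitude -53.3750, longitude 78.7500.

-53.3750, 78.7500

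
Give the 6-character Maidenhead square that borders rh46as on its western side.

RH36xs

Longitude subsquare a = 0; −1 → -1, wraps to 23 = x, carry into square.
Longitude square 4; −1 → 3.
The latitude characters are unchanged.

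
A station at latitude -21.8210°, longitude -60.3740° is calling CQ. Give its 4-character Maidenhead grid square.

Add 180° to longitude and 90° to latitude: 119.63, 68.18.
Field (20°×10°, letters A–R): lon ⌊119.63/20⌋ = 5 → F; lat ⌊68.18/10⌋ = 6 → G.
Square (2°×1°, digits 0–9): lon ⌊19.63/2⌋ = 9; lat ⌊8.18/1⌋ = 8.

FG98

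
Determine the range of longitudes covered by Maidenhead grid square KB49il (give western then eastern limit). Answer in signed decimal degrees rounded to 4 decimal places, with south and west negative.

Field K=10, B=1: +10·20° lon, +1·10° lat → SW at lon 20°, lat -80°.
Square 4, 9: +4·2° lon, +9·1° lat → SW at lon 28°, lat -71°.
Subsquare i=8, l=11: +8·0.0833333° lon, +11·0.0416667° lat → SW at lon 28.6667°, lat -70.5417°.
Cell spans 0.0833333° lon × 0.0416667° lat.
west 28.6667, east 28.7500.

28.6667, 28.7500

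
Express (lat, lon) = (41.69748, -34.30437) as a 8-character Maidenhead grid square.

HN21uq37

Shift to the Maidenhead origin (180°W, 90°S): lon 145.69563, lat 131.69748.
Field (20°×10°, letters A–R): 145.69563/20 → 7 → H, 131.69748/10 → 13 → N; chars HN.
Square (2°×1°, digits 0–9): 5.69563/2 → 2, 1.69748/1 → 1; chars 21.
Subsquare (5′×2.5′, letters a–x): 1.69563/0.0833333 → 20 → u, 0.69748/0.0416667 → 16 → q; chars uq.
Extended square (30″×15″, digits 0–9): 0.02896/0.00833333 → 3, 0.03081/0.00416667 → 7; chars 37.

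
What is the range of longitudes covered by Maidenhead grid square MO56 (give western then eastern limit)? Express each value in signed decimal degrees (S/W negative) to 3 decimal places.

Field M=12, O=14: +12·20° lon, +14·10° lat → SW at lon 60°, lat 50°.
Square 5, 6: +5·2° lon, +6·1° lat → SW at lon 70°, lat 56°.
Cell spans 2° lon × 1° lat.
west 70.000, east 72.000.

70.000, 72.000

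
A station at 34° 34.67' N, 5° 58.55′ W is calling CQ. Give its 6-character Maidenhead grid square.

IM74an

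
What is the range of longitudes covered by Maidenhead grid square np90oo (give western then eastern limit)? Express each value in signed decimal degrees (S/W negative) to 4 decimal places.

Field N=13, P=15: +13·20° lon, +15·10° lat → SW at lon 80°, lat 60°.
Square 9, 0: +9·2° lon, +0·1° lat → SW at lon 98°, lat 60°.
Subsquare o=14, o=14: +14·0.0833333° lon, +14·0.0416667° lat → SW at lon 99.1667°, lat 60.5833°.
Cell spans 0.0833333° lon × 0.0416667° lat.
west 99.1667, east 99.2500.

99.1667, 99.2500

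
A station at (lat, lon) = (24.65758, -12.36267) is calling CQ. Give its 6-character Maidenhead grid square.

IL34tp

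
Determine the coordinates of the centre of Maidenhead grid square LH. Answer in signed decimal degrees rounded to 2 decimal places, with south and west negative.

-15.00, 50.00

Field L=11, H=7: +11·20° lon, +7·10° lat → SW at lon 40°, lat -20°.
Cell spans 20° lon × 10° lat. Centre is SW corner plus half of each.
latitude -15.00, longitude 50.00.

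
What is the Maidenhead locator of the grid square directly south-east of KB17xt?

KB27as

Longitude subsquare x = 23; +1 → 24, wraps to 0 = a, carry into square.
Longitude square 1; +1 → 2.
Latitude subsquare t = 19; −1 → 18 = s.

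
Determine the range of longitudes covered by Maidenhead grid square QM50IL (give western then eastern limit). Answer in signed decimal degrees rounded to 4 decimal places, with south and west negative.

Field Q=16, M=12: +16·20° lon, +12·10° lat → SW at lon 140°, lat 30°.
Square 5, 0: +5·2° lon, +0·1° lat → SW at lon 150°, lat 30°.
Subsquare i=8, l=11: +8·0.0833333° lon, +11·0.0416667° lat → SW at lon 150.667°, lat 30.4583°.
Cell spans 0.0833333° lon × 0.0416667° lat.
west 150.6667, east 150.7500.

150.6667, 150.7500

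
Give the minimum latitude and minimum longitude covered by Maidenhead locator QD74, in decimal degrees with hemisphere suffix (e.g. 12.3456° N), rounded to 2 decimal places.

56.00° S, 154.00° E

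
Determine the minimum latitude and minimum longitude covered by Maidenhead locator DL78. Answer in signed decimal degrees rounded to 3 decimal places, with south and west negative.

Field D=3, L=11: +3·20° lon, +11·10° lat → SW at lon -120°, lat 20°.
Square 7, 8: +7·2° lon, +8·1° lat → SW at lon -106°, lat 28°.
latitude 28.000, longitude -106.000.

28.000, -106.000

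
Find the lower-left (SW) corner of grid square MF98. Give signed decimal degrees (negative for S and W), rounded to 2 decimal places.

Field M=12, F=5: +12·20° lon, +5·10° lat → SW at lon 60°, lat -40°.
Square 9, 8: +9·2° lon, +8·1° lat → SW at lon 78°, lat -32°.
latitude -32.00, longitude 78.00.

-32.00, 78.00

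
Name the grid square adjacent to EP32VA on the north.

Latitude subsquare a = 0; +1 → 1 = b.
The longitude characters are unchanged.

EP32vb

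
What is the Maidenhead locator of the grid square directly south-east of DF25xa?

DF34ax

Longitude subsquare x = 23; +1 → 24, wraps to 0 = a, carry into square.
Longitude square 2; +1 → 3.
Latitude subsquare a = 0; −1 → -1, wraps to 23 = x, carry into square.
Latitude square 5; −1 → 4.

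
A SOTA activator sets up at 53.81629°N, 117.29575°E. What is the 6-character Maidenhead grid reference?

Shift to the Maidenhead origin (180°W, 90°S): lon 297.2957, lat 143.8163.
Field: 297.2957/20 → 14 → O, 143.8163/10 → 14 → O; chars OO.
Square: 17.2957/2 → 8, 3.8163/1 → 3; chars 83.
Subsquare: 1.2957/0.0833333 → 15 → p, 0.8163/0.0416667 → 19 → t; chars pt.

OO83pt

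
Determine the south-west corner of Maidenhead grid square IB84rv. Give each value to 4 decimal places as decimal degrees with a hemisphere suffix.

75.1250° S, 2.5833° W

Field I=8, B=1: +8·20° lon, +1·10° lat → SW at lon -20°, lat -80°.
Square 8, 4: +8·2° lon, +4·1° lat → SW at lon -4°, lat -76°.
Subsquare r=17, v=21: +17·0.0833333° lon, +21·0.0416667° lat → SW at lon -2.58333°, lat -75.125°.
latitude 75.1250° S, longitude 2.5833° W.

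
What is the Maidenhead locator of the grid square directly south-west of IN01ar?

Longitude subsquare a = 0; −1 → -1, wraps to 23 = x, carry into square.
Longitude square 0; −1 → -1, wraps to 9, carry into field.
Longitude field I = 8; −1 → 7 = H.
Latitude subsquare r = 17; −1 → 16 = q.

HN91xq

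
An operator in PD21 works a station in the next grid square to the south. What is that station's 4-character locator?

Latitude square 1; −1 → 0.
The longitude characters are unchanged.

PD20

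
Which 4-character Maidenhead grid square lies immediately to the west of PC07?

Longitude square 0; −1 → -1, wraps to 9, carry into field.
Longitude field P = 15; −1 → 14 = O.
The latitude characters are unchanged.

OC97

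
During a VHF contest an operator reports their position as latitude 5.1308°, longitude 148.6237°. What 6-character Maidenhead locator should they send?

Offset from 180°W / 90°S: lon 328.6237°, lat 95.1308°.
Field (20°×10°, letters A–R): 328.6237/20 → 16 → Q, 95.1308/10 → 9 → J; chars QJ.
Square (2°×1°, digits 0–9): 8.6237/2 → 4, 5.1308/1 → 5; chars 45.
Subsquare (5′×2.5′, letters a–x): 0.6237/0.0833333 → 7 → h, 0.1308/0.0416667 → 3 → d; chars hd.

QJ45hd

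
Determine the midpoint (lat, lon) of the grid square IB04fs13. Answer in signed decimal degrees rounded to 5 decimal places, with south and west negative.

-75.23542, -19.57083

Field I=8, B=1: +8·20° lon, +1·10° lat → SW at lon -20°, lat -80°.
Square 0, 4: +0·2° lon, +4·1° lat → SW at lon -20°, lat -76°.
Subsquare f=5, s=18: +5·0.0833333° lon, +18·0.0416667° lat → SW at lon -19.5833°, lat -75.25°.
Extended square 1, 3: +1·0.00833333° lon, +3·0.00416667° lat → SW at lon -19.575°, lat -75.2375°.
Cell spans 0.00833333° lon × 0.00416667° lat. Centre is SW corner plus half of each.
latitude -75.23542, longitude -19.57083.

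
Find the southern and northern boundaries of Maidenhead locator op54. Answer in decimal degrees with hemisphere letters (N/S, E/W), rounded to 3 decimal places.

Field O=14, P=15: +14·20° lon, +15·10° lat → SW at lon 100°, lat 60°.
Square 5, 4: +5·2° lon, +4·1° lat → SW at lon 110°, lat 64°.
Cell spans 2° lon × 1° lat.
south 64.000° N, north 65.000° N.

64.000° N, 65.000° N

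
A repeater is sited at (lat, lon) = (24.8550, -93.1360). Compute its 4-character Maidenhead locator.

EL34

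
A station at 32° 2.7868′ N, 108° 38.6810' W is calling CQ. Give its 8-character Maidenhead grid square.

DM52qb21

Offset from 180°W / 90°S: lon 71.35532°, lat 122.04645°.
Field: 71.35532/20 → 3 → D, 122.04645/10 → 12 → M; chars DM.
Square: 11.35532/2 → 5, 2.04645/1 → 2; chars 52.
Subsquare: 1.35532/0.0833333 → 16 → q, 0.04645/0.0416667 → 1 → b; chars qb.
Extended square: 0.02198/0.00833333 → 2, 0.00478/0.00416667 → 1; chars 21.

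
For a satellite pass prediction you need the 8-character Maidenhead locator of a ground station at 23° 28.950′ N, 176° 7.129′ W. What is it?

AL13wl55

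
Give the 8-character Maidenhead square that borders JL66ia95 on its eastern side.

JL66ja05

Longitude extended square 9; +1 → 10, wraps to 0, carry into subsquare.
Longitude subsquare i = 8; +1 → 9 = j.
The latitude characters are unchanged.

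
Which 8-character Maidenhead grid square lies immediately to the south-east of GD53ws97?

GD53xs06

Longitude extended square 9; +1 → 10, wraps to 0, carry into subsquare.
Longitude subsquare w = 22; +1 → 23 = x.
Latitude extended square 7; −1 → 6.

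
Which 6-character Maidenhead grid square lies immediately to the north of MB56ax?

MB57aa

Latitude subsquare x = 23; +1 → 24, wraps to 0 = a, carry into square.
Latitude square 6; +1 → 7.
The longitude characters are unchanged.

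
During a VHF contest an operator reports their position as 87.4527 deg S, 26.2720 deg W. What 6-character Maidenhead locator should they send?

HA62un

Offset from 180°W / 90°S: lon 153.7280°, lat 2.5473°.
Field: lon ⌊153.7280/20⌋ = 7 → H; lat ⌊2.5473/10⌋ = 0 → A.
Square: lon ⌊13.7280/2⌋ = 6; lat ⌊2.5473/1⌋ = 2.
Subsquare: lon ⌊1.7280/0.0833333⌋ = 20 → u; lat ⌊0.5473/0.0416667⌋ = 13 → n.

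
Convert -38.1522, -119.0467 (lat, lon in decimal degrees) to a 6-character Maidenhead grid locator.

DF01lu

Add 180° to longitude and 90° to latitude: 60.9533, 51.8478.
Field (20°×10°, letters A–R): 60.9533/20 → 3 → D, 51.8478/10 → 5 → F; chars DF.
Square (2°×1°, digits 0–9): 0.9533/2 → 0, 1.8478/1 → 1; chars 01.
Subsquare (5′×2.5′, letters a–x): 0.9533/0.0833333 → 11 → l, 0.8478/0.0416667 → 20 → u; chars lu.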